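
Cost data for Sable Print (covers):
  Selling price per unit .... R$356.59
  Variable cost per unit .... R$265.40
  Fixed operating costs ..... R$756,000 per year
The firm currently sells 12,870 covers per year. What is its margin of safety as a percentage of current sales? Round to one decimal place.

35.6%

Each unit contributes R$356.59 − R$265.40 = R$91.19. Break-even units = R$756,000 ÷ R$91.19 = 8,290.38; break-even revenue = 8,290.38 × R$356.59 = R$2,956,267.57.
Current sales = 12,870 × R$356.59 = R$4,589,313.30.
Margin of safety = (R$4,589,313.30 − R$2,956,267.57) ÷ R$4,589,313.30 = 35.6%.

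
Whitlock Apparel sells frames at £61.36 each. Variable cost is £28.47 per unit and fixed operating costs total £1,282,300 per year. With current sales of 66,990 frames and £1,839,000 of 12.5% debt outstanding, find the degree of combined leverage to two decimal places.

3.19

Contribution at this volume is 66,990 × £32.89 = £2,203,301.10.
Operating income = contribution − fixed costs = £2,203,301.10 − £1,282,300 = £921,001.10. Interest = £229,875.00, so EBIT − I = £691,126.10.
Degree of total leverage = total CM / (EBIT − interest) = £2,203,301.10 / £691,126.10 = 3.1880.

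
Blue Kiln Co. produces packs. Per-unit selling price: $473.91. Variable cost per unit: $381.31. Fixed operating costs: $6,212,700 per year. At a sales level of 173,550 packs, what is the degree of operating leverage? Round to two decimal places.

Contribution at this volume is 173,550 × $92.60 = $16,070,730.00.
EBIT = $16,070,730.00 − $6,212,700 = $9,858,030.00.
So DOL = total CM / EBIT = $16,070,730.00 / $9,858,030.00 = 1.6302.

1.63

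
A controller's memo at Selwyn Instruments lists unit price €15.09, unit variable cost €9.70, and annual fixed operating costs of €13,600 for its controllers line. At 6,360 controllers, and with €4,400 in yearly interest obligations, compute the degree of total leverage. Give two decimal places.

2.11

Contribution at this volume is 6,360 × €5.39 = €34,280.40.
Operating income = contribution − fixed costs = €34,280.40 − €13,600 = €20,680.40. Interest = €4,400.00.
DOL = €34,280.40 ÷ €20,680.40 = 1.6576; DFL = €20,680.40 ÷ €16,280.40 = 1.2703.
DCL = DOL × DFL = 1.6576 × 1.2703 = 2.1056.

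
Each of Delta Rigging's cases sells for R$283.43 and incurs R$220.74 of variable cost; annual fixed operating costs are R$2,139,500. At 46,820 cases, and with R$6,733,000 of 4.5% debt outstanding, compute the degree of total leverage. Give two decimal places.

5.96

At 46,820 units, contribution = 46,820 × R$62.69 = R$2,935,145.80.
EBIT = R$2,935,145.80 − R$2,139,500 = R$795,645.80. Interest = R$302,985.00.
DOL = R$2,935,145.80 ÷ R$795,645.80 = 3.6890; DFL = R$795,645.80 ÷ R$492,660.80 = 1.6150.
DCL = DOL × DFL = 3.6890 × 1.6150 = 5.9577.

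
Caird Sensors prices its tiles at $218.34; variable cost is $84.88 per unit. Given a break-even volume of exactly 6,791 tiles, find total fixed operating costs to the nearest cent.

$906,326.86

Contribution margin per unit = $218.34 − $84.88 = $133.46.
Since BE = FC / CM, FC = 6,791 × $133.46 = $906,326.86.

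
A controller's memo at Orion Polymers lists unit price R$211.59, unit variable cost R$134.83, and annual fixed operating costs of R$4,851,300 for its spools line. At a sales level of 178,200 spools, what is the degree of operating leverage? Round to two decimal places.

Contribution at this volume is 178,200 × R$76.76 = R$13,678,632.00.
Operating income = contribution − fixed costs = R$13,678,632.00 − R$4,851,300 = R$8,827,332.00.
Degree of operating leverage = R$13,678,632.00 / R$8,827,332.00 = 1.5496.

1.55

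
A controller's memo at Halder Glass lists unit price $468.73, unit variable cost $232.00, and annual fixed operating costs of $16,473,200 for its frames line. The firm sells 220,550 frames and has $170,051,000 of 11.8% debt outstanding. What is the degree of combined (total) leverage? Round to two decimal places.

3.33

Total contribution margin = 220,550 × $236.73 = $52,210,801.50.
Subtracting fixed costs: EBIT = $52,210,801.50 − $16,473,200 = $35,737,601.50. Interest = $20,066,018.00.
DOL = $52,210,801.50 ÷ $35,737,601.50 = 1.4609; DFL = $35,737,601.50 ÷ $15,671,583.50 = 2.2804.
DCL = DOL × DFL = 1.4609 × 2.2804 = 3.3314.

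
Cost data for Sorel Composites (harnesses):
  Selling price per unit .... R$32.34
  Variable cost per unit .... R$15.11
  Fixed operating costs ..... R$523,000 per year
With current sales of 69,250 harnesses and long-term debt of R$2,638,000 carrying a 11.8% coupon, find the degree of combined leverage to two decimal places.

Total contribution margin = 69,250 × R$17.23 = R$1,193,177.50.
Operating income = contribution − fixed costs = R$1,193,177.50 − R$523,000 = R$670,177.50. Interest = R$311,284.00.
DOL = R$1,193,177.50 ÷ R$670,177.50 = 1.7804; DFL = R$670,177.50 ÷ R$358,893.50 = 1.8673.
DCL = DOL × DFL = 1.7804 × 1.8673 = 3.3245.

3.32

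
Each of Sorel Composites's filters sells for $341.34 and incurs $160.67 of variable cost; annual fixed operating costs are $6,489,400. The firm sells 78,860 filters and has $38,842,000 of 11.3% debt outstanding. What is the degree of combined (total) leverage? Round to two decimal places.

4.23

At 78,860 units, contribution = 78,860 × $180.67 = $14,247,636.20.
EBIT = $14,247,636.20 − $6,489,400 = $7,758,236.20. Interest = $4,389,146.00, so EBIT − I = $3,369,090.20.
DCL = contribution ÷ (EBIT − I) = $14,247,636.20 ÷ $3,369,090.20 = 4.2289.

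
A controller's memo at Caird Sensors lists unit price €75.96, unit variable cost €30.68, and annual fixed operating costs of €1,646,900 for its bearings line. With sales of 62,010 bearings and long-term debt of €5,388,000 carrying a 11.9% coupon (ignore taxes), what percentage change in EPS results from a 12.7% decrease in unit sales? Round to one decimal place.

-68.6%

At 62,010 units, contribution = 62,010 × €45.28 = €2,807,812.80.
EBIT = €2,807,812.80 − €1,646,900 = €1,160,912.80.
Interest = €641,172.00, so EBIT − I = €519,740.80.
DCL = total CM / (EBIT − I) = €2,807,812.80 / €519,740.80 = 5.4023.
EPS therefore changes by 5.4023 × (-12.7%) = -68.6%.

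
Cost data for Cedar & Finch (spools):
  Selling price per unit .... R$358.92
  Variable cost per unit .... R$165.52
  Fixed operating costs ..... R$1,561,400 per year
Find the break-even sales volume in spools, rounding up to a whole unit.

Contribution margin per unit = R$358.92 − R$165.52 = R$193.40.
Break-even Q = R$1,561,400 / R$193.40 = 8,073.42 → 8,074 spools.

8,074 spools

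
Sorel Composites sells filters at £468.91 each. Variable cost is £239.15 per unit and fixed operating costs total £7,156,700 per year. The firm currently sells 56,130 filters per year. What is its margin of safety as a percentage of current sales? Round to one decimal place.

Each unit contributes £468.91 − £239.15 = £229.76. Break-even units = £7,156,700 ÷ £229.76 = 31,148.59; break-even revenue = 31,148.59 × £468.91 = £14,605,885.26.
Current sales = 56,130 × £468.91 = £26,319,918.30.
Margin of safety = (£26,319,918.30 − £14,605,885.26) ÷ £26,319,918.30 = 44.5%.

44.5%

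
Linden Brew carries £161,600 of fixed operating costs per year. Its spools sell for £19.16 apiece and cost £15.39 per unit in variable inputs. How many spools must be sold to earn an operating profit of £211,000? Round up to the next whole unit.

Contribution margin per unit = £19.16 − £15.39 = £3.77.
Need Q such that Q × £3.77 − £161,600 = £211,000, i.e. Q = £372,600 / £3.77 = 98,832.89 → 98,833.

98,833 spools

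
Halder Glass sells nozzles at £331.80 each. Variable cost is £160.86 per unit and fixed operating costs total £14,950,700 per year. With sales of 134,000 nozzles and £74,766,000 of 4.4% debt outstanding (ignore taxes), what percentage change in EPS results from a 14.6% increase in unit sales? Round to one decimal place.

+71.7%

Contribution at this volume is 134,000 × £170.94 = £22,905,960.00.
EBIT = £22,905,960.00 − £14,950,700 = £7,955,260.00.
After interest of £3,289,704.00, pre-tax earnings = £4,665,556.00.
DCL = total CM / (EBIT − I) = £22,905,960.00 / £4,665,556.00 = 4.9096.
EPS therefore changes by 4.9096 × (+14.6%) = +71.7%.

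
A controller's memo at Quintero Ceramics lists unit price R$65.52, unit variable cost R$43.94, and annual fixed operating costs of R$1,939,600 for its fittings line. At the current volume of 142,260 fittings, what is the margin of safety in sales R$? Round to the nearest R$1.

Unit CM = price − variable cost = R$65.52 − R$43.94 = R$21.58. Break-even units = R$1,939,600 ÷ R$21.58 = 89,879.52; break-even revenue = 89,879.52 × R$65.52 = R$5,888,906.02.
Current sales = 142,260 × R$65.52 = R$9,320,875.20.
Margin of safety = R$9,320,875.20 − R$5,888,906.02 = R$3,431,969.

R$3,431,969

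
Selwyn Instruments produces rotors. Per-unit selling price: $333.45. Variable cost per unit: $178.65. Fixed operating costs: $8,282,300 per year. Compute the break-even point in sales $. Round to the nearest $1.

CM per unit = $333.45 − $178.65 = $154.80; CM ratio = $154.80 / $333.45 = 0.4642.
Break-even sales = FC ÷ CM ratio = $8,282,300 × $333.45 / $154.80 = $17,840,652.

$17,840,652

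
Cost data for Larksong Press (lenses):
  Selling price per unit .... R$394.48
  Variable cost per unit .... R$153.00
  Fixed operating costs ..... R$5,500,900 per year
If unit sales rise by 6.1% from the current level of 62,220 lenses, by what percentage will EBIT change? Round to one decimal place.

+9.6%

Total contribution margin = 62,220 × R$241.48 = R$15,024,885.60.
Subtracting fixed costs: EBIT = R$15,024,885.60 − R$5,500,900 = R$9,523,985.60.
DOL = contribution ÷ EBIT = R$15,024,885.60 ÷ R$9,523,985.60 = 1.5776.
Operating income changes by 1.5776 × +6.1% = +9.6%.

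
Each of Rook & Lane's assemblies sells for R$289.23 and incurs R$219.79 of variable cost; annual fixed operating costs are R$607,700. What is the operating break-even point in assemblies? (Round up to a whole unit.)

Each unit contributes R$289.23 − R$219.79 = R$69.44.
Break-even volume = fixed costs ÷ CM per unit = R$607,700 ÷ R$69.44 = 8,751.44, so 8,752 assemblies.

8,752 assemblies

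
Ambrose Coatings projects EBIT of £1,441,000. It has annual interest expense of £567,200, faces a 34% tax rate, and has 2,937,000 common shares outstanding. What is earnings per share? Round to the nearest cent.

Interest = £567,200.00, so EBT = £1,441,000 − £567,200.00 = £873,800.00.
Net income = £873,800.00 × (1 − 0.34) = £576,708.00.
EPS = £576,708.00 ÷ 2,937,000 = £0.20.

£0.20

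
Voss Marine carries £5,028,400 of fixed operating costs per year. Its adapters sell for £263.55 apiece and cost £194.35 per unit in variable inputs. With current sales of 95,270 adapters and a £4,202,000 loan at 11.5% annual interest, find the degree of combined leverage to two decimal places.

6.10

At 95,270 units, contribution = 95,270 × £69.20 = £6,592,684.00.
EBIT = £6,592,684.00 − £5,028,400 = £1,564,284.00. Interest = £483,230.00.
DOL = £6,592,684.00 ÷ £1,564,284.00 = 4.2145; DFL = £1,564,284.00 ÷ £1,081,054.00 = 1.4470.
DCL = DOL × DFL = 4.2145 × 1.4470 = 6.0984.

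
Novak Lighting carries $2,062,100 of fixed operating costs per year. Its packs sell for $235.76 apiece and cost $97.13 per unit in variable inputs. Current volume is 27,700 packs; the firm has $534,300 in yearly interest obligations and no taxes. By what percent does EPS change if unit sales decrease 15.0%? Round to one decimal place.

-46.3%

Total contribution margin = 27,700 × $138.63 = $3,840,051.00.
Subtracting fixed costs: EBIT = $3,840,051.00 − $2,062,100 = $1,777,951.00.
Interest = $534,300.00, so EBIT − I = $1,243,651.00.
DCL = total CM / (EBIT − I) = $3,840,051.00 / $1,243,651.00 = 3.0877.
EPS therefore changes by 3.0877 × (-15.0%) = -46.3%.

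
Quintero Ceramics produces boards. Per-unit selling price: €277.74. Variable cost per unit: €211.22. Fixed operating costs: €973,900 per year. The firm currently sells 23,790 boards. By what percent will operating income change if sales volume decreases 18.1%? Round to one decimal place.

Total contribution margin = 23,790 × €66.52 = €1,582,510.80.
Subtracting fixed costs: EBIT = €1,582,510.80 − €973,900 = €608,610.80.
DOL = contribution ÷ EBIT = €1,582,510.80 ÷ €608,610.80 = 2.6002.
%ΔEBIT = DOL × %ΔSales = 2.6002 × -18.1% = -47.1%.

-47.1%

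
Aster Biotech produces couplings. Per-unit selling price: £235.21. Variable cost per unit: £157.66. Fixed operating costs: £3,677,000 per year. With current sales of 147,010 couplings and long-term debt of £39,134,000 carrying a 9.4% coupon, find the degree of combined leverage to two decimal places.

At 147,010 units, contribution = 147,010 × £77.55 = £11,400,625.50.
Operating income = contribution − fixed costs = £11,400,625.50 − £3,677,000 = £7,723,625.50. Interest = £3,678,596.00.
DOL = £11,400,625.50 ÷ £7,723,625.50 = 1.4761; DFL = £7,723,625.50 ÷ £4,045,029.50 = 1.9094.
DCL = DOL × DFL = 1.4761 × 1.9094 = 2.8185.

2.82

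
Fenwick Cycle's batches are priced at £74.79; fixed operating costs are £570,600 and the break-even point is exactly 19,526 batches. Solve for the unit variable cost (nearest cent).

At break-even, FC = Q × (P − VC), so P − VC = £570,600 ÷ 19,526 = £29.2226.
Hence VC = price − CM = £74.79 − £29.2226 = £45.57.

£45.57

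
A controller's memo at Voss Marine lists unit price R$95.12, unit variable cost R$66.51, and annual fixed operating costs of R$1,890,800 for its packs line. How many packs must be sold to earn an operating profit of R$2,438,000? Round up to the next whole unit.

Each unit contributes R$95.12 − R$66.51 = R$28.61.
Required volume = (fixed costs + target profit) ÷ CM = (R$1,890,800 + R$2,438,000) ÷ R$28.61 = 151,303.74, so 151,304 packs.

151,304 packs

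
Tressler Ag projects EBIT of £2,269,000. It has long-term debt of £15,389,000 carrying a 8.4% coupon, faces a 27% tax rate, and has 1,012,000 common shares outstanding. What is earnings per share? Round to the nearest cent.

£0.70

Pre-tax income = £2,269,000 − £1,292,676.00 = £976,324.00.
Net income = £976,324.00 × (1 − 0.27) = £712,716.52.
Per share: £712,716.52 / 1,012,000 shares = £0.70.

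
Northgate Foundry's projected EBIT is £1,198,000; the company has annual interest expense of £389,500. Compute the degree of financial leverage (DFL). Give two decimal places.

1.48

Annual interest charges come to £389,500.00.
Degree of financial leverage = EBIT / (EBIT − interest) = £1,198,000 / £808,500.00 = 1.4818.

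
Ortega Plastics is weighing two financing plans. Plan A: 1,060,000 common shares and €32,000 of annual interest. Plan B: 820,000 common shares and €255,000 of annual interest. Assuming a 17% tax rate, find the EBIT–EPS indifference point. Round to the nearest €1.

€1,016,917

At indifference, (EBIT − 32,000)(1 − t)/1,060,000 = (EBIT − 255,000)(1 − t)/820,000.
The (1 − t) factor cancels: (EBIT − 32,000) × 820,000 = (EBIT − 255,000) × 1,060,000.
EBIT × (1,060,000 − 820,000) = 255,000 × 1,060,000 − 32,000 × 820,000 = 244,060,000,000, so EBIT = 244,060,000,000 ÷ 240,000 = 1,016,916.67.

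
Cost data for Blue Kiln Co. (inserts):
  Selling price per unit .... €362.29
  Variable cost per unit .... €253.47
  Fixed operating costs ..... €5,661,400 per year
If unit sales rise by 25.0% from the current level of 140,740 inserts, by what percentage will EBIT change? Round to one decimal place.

+39.7%

Total contribution margin = 140,740 × €108.82 = €15,315,326.80.
Subtracting fixed costs: EBIT = €15,315,326.80 − €5,661,400 = €9,653,926.80.
Degree of operating leverage = €15,315,326.80 / €9,653,926.80 = 1.5864.
%ΔEBIT = DOL × %ΔSales = 1.5864 × +25.0% = +39.7%.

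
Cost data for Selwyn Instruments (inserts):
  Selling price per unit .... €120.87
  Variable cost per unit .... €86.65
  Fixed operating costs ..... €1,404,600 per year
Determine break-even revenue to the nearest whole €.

€4,961,251

CM per unit = €120.87 − €86.65 = €34.22; CM ratio = €34.22 / €120.87 = 0.2831.
Break-even sales = FC ÷ CM ratio = €1,404,600 × €120.87 / €34.22 = €4,961,251.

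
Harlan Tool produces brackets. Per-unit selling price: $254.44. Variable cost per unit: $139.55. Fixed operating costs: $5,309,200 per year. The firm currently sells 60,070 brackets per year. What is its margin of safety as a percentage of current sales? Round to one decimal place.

Unit CM = price − variable cost = $254.44 − $139.55 = $114.89. Break-even units = $5,309,200 ÷ $114.89 = 46,211.16; break-even revenue = 46,211.16 × $254.44 = $11,757,967.17.
Actual sales revenue = 60,070 × $254.44 = $15,284,210.80.
Margin of safety = ($15,284,210.80 − $11,757,967.17) ÷ $15,284,210.80 = 23.1%.

23.1%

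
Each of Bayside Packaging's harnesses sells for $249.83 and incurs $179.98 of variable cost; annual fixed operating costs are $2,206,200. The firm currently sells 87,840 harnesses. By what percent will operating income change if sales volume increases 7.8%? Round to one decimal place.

Total contribution margin = 87,840 × $69.85 = $6,135,624.00.
EBIT = $6,135,624.00 − $2,206,200 = $3,929,424.00.
So DOL = total CM / EBIT = $6,135,624.00 / $3,929,424.00 = 1.5615.
So EBIT moves 1.5615 × (+7.8%) = +12.2%.

+12.2%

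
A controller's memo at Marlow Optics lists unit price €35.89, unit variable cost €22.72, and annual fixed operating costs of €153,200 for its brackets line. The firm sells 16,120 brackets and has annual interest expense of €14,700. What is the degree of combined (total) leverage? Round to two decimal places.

4.78

At 16,120 units, contribution = 16,120 × €13.17 = €212,300.40.
Subtracting fixed costs: EBIT = €212,300.40 − €153,200 = €59,100.40. Interest = €14,700.00, so EBIT − I = €44,400.40.
DCL = contribution ÷ (EBIT − I) = €212,300.40 ÷ €44,400.40 = 4.7815.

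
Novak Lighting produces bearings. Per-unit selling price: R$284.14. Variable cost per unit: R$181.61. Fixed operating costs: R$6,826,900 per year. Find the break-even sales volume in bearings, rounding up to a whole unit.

66,585 bearings

Unit CM = price − variable cost = R$284.14 − R$181.61 = R$102.53.
Break-even Q = R$6,826,900 / R$102.53 = 66,584.41 → 66,585 bearings.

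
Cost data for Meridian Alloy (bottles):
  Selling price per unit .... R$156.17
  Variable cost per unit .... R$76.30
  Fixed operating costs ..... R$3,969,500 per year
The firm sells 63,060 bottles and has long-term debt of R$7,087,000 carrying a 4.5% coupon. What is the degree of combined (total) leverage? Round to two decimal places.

6.73

Contribution at this volume is 63,060 × R$79.87 = R$5,036,602.20.
Subtracting fixed costs: EBIT = R$5,036,602.20 − R$3,969,500 = R$1,067,102.20. Interest = R$318,915.00, so EBIT − I = R$748,187.20.
Degree of total leverage = total CM / (EBIT − interest) = R$5,036,602.20 / R$748,187.20 = 6.7317.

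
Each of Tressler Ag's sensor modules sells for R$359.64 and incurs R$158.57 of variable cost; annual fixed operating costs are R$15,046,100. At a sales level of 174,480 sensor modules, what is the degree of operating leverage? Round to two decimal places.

Contribution at this volume is 174,480 × R$201.07 = R$35,082,693.60.
Operating income = contribution − fixed costs = R$35,082,693.60 − R$15,046,100 = R$20,036,593.60.
So DOL = total CM / EBIT = R$35,082,693.60 / R$20,036,593.60 = 1.7509.

1.75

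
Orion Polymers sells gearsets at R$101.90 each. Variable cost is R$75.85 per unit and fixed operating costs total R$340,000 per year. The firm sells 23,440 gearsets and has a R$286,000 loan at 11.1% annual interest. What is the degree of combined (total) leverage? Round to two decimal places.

2.56

At 23,440 units, contribution = 23,440 × R$26.05 = R$610,612.00.
Operating income = contribution − fixed costs = R$610,612.00 − R$340,000 = R$270,612.00. Interest = R$31,746.00.
DOL = R$610,612.00 ÷ R$270,612.00 = 2.2564; DFL = R$270,612.00 ÷ R$238,866.00 = 1.1329.
DCL = DOL × DFL = 2.2564 × 1.1329 = 2.5563.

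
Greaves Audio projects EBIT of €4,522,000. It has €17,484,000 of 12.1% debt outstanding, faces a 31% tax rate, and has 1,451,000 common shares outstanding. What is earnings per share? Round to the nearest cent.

€1.14

Pre-tax income = €4,522,000 − €2,115,564.00 = €2,406,436.00.
After tax at 31%: net income = €2,406,436.00 × 0.69 = €1,660,440.84.
EPS = €1,660,440.84 ÷ 1,451,000 = €1.14.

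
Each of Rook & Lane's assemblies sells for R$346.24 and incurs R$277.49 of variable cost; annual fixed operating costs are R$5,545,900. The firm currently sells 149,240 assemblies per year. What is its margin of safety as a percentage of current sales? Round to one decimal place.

Contribution margin per unit = R$346.24 − R$277.49 = R$68.75. Break-even units = R$5,545,900 ÷ R$68.75 = 80,667.64; break-even revenue = 80,667.64 × R$346.24 = R$27,930,362.41.
Actual sales revenue = 149,240 × R$346.24 = R$51,672,857.60.
Margin of safety = (R$51,672,857.60 − R$27,930,362.41) ÷ R$51,672,857.60 = 45.9%.

45.9%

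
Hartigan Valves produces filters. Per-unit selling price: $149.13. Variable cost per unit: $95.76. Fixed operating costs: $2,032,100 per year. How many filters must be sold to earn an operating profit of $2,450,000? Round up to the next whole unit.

Contribution margin per unit = $149.13 − $95.76 = $53.37.
Required volume = (fixed costs + target profit) ÷ CM = ($2,032,100 + $2,450,000) ÷ $53.37 = 83,981.64, so 83,982 filters.

83,982 filters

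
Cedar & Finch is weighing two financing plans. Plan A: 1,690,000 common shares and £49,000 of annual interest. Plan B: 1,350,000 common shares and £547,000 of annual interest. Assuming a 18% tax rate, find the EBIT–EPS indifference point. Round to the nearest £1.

£2,524,353

At indifference, (EBIT − 49,000)(1 − t)/1,690,000 = (EBIT − 547,000)(1 − t)/1,350,000.
Cancelling (1 − t) and cross-multiplying: 1,350,000·(EBIT − 49,000) = 1,690,000·(EBIT − 547,000).
Solving, EBIT = (547,000·1,690,000 − 49,000·1,350,000) / (1,690,000 − 1,350,000) = 858,280,000,000 / 340,000 = 2,524,352.94.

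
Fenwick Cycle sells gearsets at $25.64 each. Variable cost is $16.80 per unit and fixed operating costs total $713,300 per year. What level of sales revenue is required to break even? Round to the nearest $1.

$2,068,893

CM per unit = $25.64 − $16.80 = $8.84; CM ratio = $8.84 / $25.64 = 0.3448.
Break-even sales = FC ÷ CM ratio = $713,300 × $25.64 / $8.84 = $2,068,893.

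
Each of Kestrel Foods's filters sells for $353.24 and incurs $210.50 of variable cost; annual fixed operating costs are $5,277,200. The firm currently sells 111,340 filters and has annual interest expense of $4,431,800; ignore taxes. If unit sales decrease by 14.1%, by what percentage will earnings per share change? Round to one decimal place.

Total contribution margin = 111,340 × $142.74 = $15,892,671.60.
Operating income = contribution − fixed costs = $15,892,671.60 − $5,277,200 = $10,615,471.60.
Interest = $4,431,800.00, so EBIT − I = $6,183,671.60.
Degree of combined leverage = contribution ÷ (EBIT − I) = $15,892,671.60 ÷ $6,183,671.60 = 2.5701.
EPS therefore changes by 2.5701 × (-14.1%) = -36.2%.

-36.2%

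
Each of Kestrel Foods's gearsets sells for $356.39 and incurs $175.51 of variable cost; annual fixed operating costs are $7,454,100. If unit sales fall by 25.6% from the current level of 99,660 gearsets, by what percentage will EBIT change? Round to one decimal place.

-43.6%

At 99,660 units, contribution = 99,660 × $180.88 = $18,026,500.80.
Subtracting fixed costs: EBIT = $18,026,500.80 − $7,454,100 = $10,572,400.80.
So DOL = total CM / EBIT = $18,026,500.80 / $10,572,400.80 = 1.7051.
Operating income changes by 1.7051 × -25.6% = -43.6%.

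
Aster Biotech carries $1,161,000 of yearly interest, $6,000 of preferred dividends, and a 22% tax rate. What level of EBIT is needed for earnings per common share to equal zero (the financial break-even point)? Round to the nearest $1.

Grossing the preferred dividend up to pre-tax terms: $6,000 / (1 − 0.22) = $7,692.31.
Financial break-even EBIT = interest + D_p ÷ (1 − t) = $1,161,000 + $7,692.31 = $1,168,692.31.

$1,168,692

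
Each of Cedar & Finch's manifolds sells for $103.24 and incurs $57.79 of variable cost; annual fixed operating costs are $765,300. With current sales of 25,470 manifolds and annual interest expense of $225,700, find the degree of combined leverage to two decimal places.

6.95

Contribution at this volume is 25,470 × $45.45 = $1,157,611.50.
Operating income = contribution − fixed costs = $1,157,611.50 − $765,300 = $392,311.50. Interest = $225,700.00.
DOL = $1,157,611.50 ÷ $392,311.50 = 2.9507; DFL = $392,311.50 ÷ $166,611.50 = 2.3546.
Combined leverage = 2.9507 × 2.3546 = 6.9477.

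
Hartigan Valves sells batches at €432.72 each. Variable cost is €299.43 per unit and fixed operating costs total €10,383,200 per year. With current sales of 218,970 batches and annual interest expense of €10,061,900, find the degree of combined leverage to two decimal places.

Contribution at this volume is 218,970 × €133.29 = €29,186,511.30.
EBIT = €29,186,511.30 − €10,383,200 = €18,803,311.30. Interest = €10,061,900.00, so EBIT − I = €8,741,411.30.
DCL = contribution ÷ (EBIT − I) = €29,186,511.30 ÷ €8,741,411.30 = 3.3389.

3.34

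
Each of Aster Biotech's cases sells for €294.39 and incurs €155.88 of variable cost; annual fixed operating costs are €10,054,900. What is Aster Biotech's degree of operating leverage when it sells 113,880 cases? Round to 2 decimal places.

2.76

Contribution at this volume is 113,880 × €138.51 = €15,773,518.80.
Operating income = contribution − fixed costs = €15,773,518.80 − €10,054,900 = €5,718,618.80.
Degree of operating leverage = €15,773,518.80 / €5,718,618.80 = 2.7583.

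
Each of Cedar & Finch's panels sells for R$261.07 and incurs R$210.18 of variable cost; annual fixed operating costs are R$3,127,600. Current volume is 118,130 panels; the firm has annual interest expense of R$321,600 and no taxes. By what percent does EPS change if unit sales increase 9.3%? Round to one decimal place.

+21.8%

Total contribution margin = 118,130 × R$50.89 = R$6,011,635.70.
Operating income = contribution − fixed costs = R$6,011,635.70 − R$3,127,600 = R$2,884,035.70.
After interest of R$321,600.00, pre-tax earnings = R$2,562,435.70.
DCL = total CM / (EBIT − I) = R$6,011,635.70 / R$2,562,435.70 = 2.3461.
%ΔEPS = DCL × %ΔSales = 2.3461 × +9.3% = +21.8%.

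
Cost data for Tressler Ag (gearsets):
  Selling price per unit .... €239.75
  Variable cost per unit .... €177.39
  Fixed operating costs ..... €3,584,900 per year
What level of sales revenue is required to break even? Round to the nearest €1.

€13,782,549

Contribution margin per unit = €239.75 − €177.39 = €62.36, a CM ratio of €62.36 ÷ €239.75 = 0.2601.
Break-even sales = FC ÷ CM ratio = €3,584,900 × €239.75 / €62.36 = €13,782,549.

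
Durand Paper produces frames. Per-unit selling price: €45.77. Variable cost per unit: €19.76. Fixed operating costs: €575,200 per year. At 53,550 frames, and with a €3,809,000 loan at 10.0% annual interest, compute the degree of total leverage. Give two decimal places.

3.19

Total contribution margin = 53,550 × €26.01 = €1,392,835.50.
EBIT = €1,392,835.50 − €575,200 = €817,635.50. Interest = €380,900.00.
DOL = €1,392,835.50 ÷ €817,635.50 = 1.7035; DFL = €817,635.50 ÷ €436,735.50 = 1.8722.
DCL = DOL × DFL = 1.7035 × 1.8722 = 3.1893.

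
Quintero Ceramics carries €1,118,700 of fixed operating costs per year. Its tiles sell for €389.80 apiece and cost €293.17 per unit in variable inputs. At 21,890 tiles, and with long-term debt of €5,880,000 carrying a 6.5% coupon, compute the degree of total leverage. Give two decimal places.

At 21,890 units, contribution = 21,890 × €96.63 = €2,115,230.70.
EBIT = €2,115,230.70 − €1,118,700 = €996,530.70. Interest = €382,200.00.
DOL = €2,115,230.70 ÷ €996,530.70 = 2.1226; DFL = €996,530.70 ÷ €614,330.70 = 1.6221.
Combined leverage = 2.1226 × 1.6221 = 3.4431.

3.44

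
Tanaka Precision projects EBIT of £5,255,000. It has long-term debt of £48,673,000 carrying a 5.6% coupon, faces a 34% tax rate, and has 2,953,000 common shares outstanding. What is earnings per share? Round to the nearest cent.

£0.57

Interest = £2,725,688.00, so EBT = £5,255,000 − £2,725,688.00 = £2,529,312.00.
Net income = £2,529,312.00 × (1 − 0.34) = £1,669,345.92.
EPS = £1,669,345.92 ÷ 2,953,000 = £0.57.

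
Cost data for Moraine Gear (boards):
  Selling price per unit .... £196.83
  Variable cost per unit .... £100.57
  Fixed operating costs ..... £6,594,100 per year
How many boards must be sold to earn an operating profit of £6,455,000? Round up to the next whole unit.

Unit CM = price − variable cost = £196.83 − £100.57 = £96.26.
Required volume = (fixed costs + target profit) ÷ CM = (£6,594,100 + £6,455,000) ÷ £96.26 = 135,560.98, so 135,561 boards.

135,561 boards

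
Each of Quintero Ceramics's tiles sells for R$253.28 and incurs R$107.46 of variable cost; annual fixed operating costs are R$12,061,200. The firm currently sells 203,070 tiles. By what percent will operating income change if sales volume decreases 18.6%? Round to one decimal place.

Total contribution margin = 203,070 × R$145.82 = R$29,611,667.40.
EBIT = R$29,611,667.40 − R$12,061,200 = R$17,550,467.40.
So DOL = total CM / EBIT = R$29,611,667.40 / R$17,550,467.40 = 1.6872.
Operating income changes by 1.6872 × -18.6% = -31.4%.

-31.4%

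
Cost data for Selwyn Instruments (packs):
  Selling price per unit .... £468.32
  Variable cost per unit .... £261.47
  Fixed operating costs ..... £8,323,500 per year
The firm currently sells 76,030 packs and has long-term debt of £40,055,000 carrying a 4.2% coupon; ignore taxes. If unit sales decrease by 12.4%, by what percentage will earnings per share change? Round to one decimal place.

At 76,030 units, contribution = 76,030 × £206.85 = £15,726,805.50.
EBIT = £15,726,805.50 − £8,323,500 = £7,403,305.50.
After interest of £1,682,310.00, pre-tax earnings = £5,720,995.50.
Degree of combined leverage = contribution ÷ (EBIT − I) = £15,726,805.50 ÷ £5,720,995.50 = 2.7490.
EPS therefore changes by 2.7490 × (-12.4%) = -34.1%.

-34.1%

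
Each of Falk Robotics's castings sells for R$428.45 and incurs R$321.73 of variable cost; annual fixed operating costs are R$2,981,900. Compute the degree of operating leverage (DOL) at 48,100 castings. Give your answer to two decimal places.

Contribution at this volume is 48,100 × R$106.72 = R$5,133,232.00.
EBIT = R$5,133,232.00 − R$2,981,900 = R$2,151,332.00.
Degree of operating leverage = R$5,133,232.00 / R$2,151,332.00 = 2.3861.

2.39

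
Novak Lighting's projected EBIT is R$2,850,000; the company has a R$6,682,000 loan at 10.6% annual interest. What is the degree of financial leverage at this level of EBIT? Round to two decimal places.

Annual interest charges come to R$708,292.00.
DFL = EBIT ÷ (EBIT − I) = R$2,850,000 ÷ (R$2,850,000 − R$708,292.00) = R$2,850,000 ÷ R$2,141,708.00 = 1.3307.

1.33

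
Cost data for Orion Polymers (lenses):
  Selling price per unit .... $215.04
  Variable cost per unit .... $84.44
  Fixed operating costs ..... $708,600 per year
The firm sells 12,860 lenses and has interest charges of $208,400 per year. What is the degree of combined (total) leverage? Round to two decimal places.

Total contribution margin = 12,860 × $130.60 = $1,679,516.00.
Operating income = contribution − fixed costs = $1,679,516.00 − $708,600 = $970,916.00. Interest = $208,400.00.
DOL = $1,679,516.00 ÷ $970,916.00 = 1.7298; DFL = $970,916.00 ÷ $762,516.00 = 1.2733.
Combined leverage = 1.7298 × 1.2733 = 2.2026.

2.20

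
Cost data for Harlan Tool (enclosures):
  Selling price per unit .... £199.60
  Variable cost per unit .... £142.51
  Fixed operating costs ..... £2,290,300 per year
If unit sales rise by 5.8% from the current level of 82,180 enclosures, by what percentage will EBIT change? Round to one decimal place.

Contribution at this volume is 82,180 × £57.09 = £4,691,656.20.
EBIT = £4,691,656.20 − £2,290,300 = £2,401,356.20.
So DOL = total CM / EBIT = £4,691,656.20 / £2,401,356.20 = 1.9538.
%ΔEBIT = DOL × %ΔSales = 1.9538 × +5.8% = +11.3%.

+11.3%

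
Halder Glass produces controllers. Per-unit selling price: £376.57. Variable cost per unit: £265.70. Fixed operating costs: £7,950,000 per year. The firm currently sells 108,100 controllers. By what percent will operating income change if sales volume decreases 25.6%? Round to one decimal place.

-76.0%

Total contribution margin = 108,100 × £110.87 = £11,985,047.00.
EBIT = £11,985,047.00 − £7,950,000 = £4,035,047.00.
So DOL = total CM / EBIT = £11,985,047.00 / £4,035,047.00 = 2.9702.
So EBIT moves 2.9702 × (-25.6%) = -76.0%.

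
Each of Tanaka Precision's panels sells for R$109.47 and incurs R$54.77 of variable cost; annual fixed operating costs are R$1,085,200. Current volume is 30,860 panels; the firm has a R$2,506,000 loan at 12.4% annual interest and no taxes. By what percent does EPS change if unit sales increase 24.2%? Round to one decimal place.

Total contribution margin = 30,860 × R$54.70 = R$1,688,042.00.
EBIT = R$1,688,042.00 − R$1,085,200 = R$602,842.00.
After interest of R$310,744.00, pre-tax earnings = R$292,098.00.
Degree of combined leverage = contribution ÷ (EBIT − I) = R$1,688,042.00 ÷ R$292,098.00 = 5.7790.
%ΔEPS = DCL × %ΔSales = 5.7790 × +24.2% = +139.9%.

+139.9%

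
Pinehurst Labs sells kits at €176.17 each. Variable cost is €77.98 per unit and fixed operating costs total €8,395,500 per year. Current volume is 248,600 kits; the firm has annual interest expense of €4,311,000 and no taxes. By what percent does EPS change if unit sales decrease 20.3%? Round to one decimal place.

-42.3%

At 248,600 units, contribution = 248,600 × €98.19 = €24,410,034.00.
Operating income = contribution − fixed costs = €24,410,034.00 − €8,395,500 = €16,014,534.00.
Interest = €4,311,000.00, so EBIT − I = €11,703,534.00.
DCL = total CM / (EBIT − I) = €24,410,034.00 / €11,703,534.00 = 2.0857.
EPS therefore changes by 2.0857 × (-20.3%) = -42.3%.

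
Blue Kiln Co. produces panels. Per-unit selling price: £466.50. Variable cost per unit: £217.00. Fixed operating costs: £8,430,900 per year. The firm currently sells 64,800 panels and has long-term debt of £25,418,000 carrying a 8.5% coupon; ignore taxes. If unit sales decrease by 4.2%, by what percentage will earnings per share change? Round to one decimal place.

At 64,800 units, contribution = 64,800 × £249.50 = £16,167,600.00.
Subtracting fixed costs: EBIT = £16,167,600.00 − £8,430,900 = £7,736,700.00.
After interest of £2,160,530.00, pre-tax earnings = £5,576,170.00.
DCL = total CM / (EBIT − I) = £16,167,600.00 / £5,576,170.00 = 2.8994.
%ΔEPS = DCL × %ΔSales = 2.8994 × -4.2% = -12.2%.

-12.2%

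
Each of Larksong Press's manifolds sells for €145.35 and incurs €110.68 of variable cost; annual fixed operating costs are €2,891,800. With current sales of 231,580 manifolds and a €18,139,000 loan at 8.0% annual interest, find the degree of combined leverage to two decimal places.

2.18

Contribution at this volume is 231,580 × €34.67 = €8,028,878.60.
Subtracting fixed costs: EBIT = €8,028,878.60 − €2,891,800 = €5,137,078.60. Interest = €1,451,120.00, so EBIT − I = €3,685,958.60.
DCL = contribution ÷ (EBIT − I) = €8,028,878.60 ÷ €3,685,958.60 = 2.1782.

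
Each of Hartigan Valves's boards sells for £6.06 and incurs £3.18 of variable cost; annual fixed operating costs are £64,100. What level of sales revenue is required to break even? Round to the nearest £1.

£134,877

CM per unit = £6.06 − £3.18 = £2.88; CM ratio = £2.88 / £6.06 = 0.4752.
Break-even revenue = fixed costs × price ÷ CM = £64,100 × £6.06 ÷ £2.88 = £134,877.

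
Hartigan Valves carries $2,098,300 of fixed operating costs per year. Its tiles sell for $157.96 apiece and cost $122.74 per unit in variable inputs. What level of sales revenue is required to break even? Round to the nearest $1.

$9,410,774

CM per unit = $157.96 − $122.74 = $35.22; CM ratio = $35.22 / $157.96 = 0.2230.
Break-even sales = FC ÷ CM ratio = $2,098,300 × $157.96 / $35.22 = $9,410,774.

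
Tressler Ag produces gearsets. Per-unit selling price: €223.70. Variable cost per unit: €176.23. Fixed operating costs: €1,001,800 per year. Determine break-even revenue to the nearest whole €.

CM per unit = €223.70 − €176.23 = €47.47; CM ratio = €47.47 / €223.70 = 0.2122.
Break-even revenue = fixed costs × price ÷ CM = €1,001,800 × €223.70 ÷ €47.47 = €4,720,932.

€4,720,932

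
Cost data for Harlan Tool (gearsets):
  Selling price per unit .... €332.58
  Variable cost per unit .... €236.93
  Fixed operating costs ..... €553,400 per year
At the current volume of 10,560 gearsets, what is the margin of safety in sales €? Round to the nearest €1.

€1,587,844

Each unit contributes €332.58 − €236.93 = €95.65. Break-even units = €553,400 ÷ €95.65 = 5,785.68; break-even revenue = 5,785.68 × €332.58 = €1,924,200.44.
Current sales = 10,560 × €332.58 = €3,512,044.80.
Margin of safety = €3,512,044.80 − €1,924,200.44 = €1,587,844.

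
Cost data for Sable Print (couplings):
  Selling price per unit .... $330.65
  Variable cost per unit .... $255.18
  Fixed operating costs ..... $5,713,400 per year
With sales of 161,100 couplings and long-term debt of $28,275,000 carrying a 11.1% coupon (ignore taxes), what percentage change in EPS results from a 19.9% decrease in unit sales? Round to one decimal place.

Contribution at this volume is 161,100 × $75.47 = $12,158,217.00.
Subtracting fixed costs: EBIT = $12,158,217.00 − $5,713,400 = $6,444,817.00.
After interest of $3,138,525.00, pre-tax earnings = $3,306,292.00.
DCL = total CM / (EBIT − I) = $12,158,217.00 / $3,306,292.00 = 3.6773.
%ΔEPS = DCL × %ΔSales = 3.6773 × -19.9% = -73.2%.

-73.2%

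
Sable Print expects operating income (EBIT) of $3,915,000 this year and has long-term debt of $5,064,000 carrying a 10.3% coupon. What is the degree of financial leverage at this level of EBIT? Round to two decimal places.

Interest = $521,592.00.
DFL = EBIT ÷ (EBIT − I) = $3,915,000 ÷ ($3,915,000 − $521,592.00) = $3,915,000 ÷ $3,393,408.00 = 1.1537.

1.15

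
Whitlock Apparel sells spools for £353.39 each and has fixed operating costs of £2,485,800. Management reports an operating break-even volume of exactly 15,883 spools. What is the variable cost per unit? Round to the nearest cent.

£196.88

At break-even, FC = Q × (P − VC), so P − VC = £2,485,800 ÷ 15,883 = £156.5070.
Hence VC = price − CM = £353.39 − £156.5070 = £196.88.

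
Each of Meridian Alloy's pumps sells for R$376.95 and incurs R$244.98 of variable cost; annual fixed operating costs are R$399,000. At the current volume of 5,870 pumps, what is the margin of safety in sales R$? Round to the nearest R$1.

Contribution margin per unit = R$376.95 − R$244.98 = R$131.97. Break-even units = R$399,000 ÷ R$131.97 = 3,023.41; break-even revenue = 3,023.41 × R$376.95 = R$1,139,676.06.
Actual sales revenue = 5,870 × R$376.95 = R$2,212,696.50.
Margin of safety = R$2,212,696.50 − R$1,139,676.06 = R$1,073,020.

R$1,073,020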